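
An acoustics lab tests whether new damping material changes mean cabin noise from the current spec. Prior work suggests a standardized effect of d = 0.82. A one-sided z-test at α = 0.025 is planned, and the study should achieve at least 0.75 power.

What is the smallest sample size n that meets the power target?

For power 0.75 need Φ(δ − z_{0.025}) = 0.75, so δ = z_{0.025} + z_{0.25} = 1.960 + 0.674 = 2.634.
δ = d·√n ⇒ n = (δ/d)² = (2.634 / 0.82)² = 10.32.
Round up to the next whole unit.

n = 11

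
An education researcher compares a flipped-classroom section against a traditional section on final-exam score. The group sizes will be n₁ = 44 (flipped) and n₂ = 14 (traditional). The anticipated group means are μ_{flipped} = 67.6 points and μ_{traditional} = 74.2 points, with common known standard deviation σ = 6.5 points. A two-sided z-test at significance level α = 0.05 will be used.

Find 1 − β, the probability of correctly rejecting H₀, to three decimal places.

Power ≈ 0.911

Standardized effect: d = |μ_{flipped} − μ_{traditional}| / σ = |67.6 − 74.2| / 6.5 = 1.0154
Noncentrality parameter: δ = d / √(1/n₁ + 1/n₂) = 1.0154 / √(1/44 + 1/14) = 3.3091
Two-sided α = 0.05 → critical value z_{0.025} = 1.960.
Power = Φ(δ − 1.960) + Φ(−δ − 1.960) = Φ(1.349) + Φ(-5.269) = 0.9113 + 0.0000 = 0.9113.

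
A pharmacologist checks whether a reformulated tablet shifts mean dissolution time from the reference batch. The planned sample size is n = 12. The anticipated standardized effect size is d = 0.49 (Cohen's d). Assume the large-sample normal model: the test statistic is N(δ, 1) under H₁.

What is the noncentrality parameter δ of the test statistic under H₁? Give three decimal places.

The noncentrality parameter scales effect size by the design's sample-size factor: δ = d·√n = 0.49 × √12 = 1.6974

δ ≈ 1.697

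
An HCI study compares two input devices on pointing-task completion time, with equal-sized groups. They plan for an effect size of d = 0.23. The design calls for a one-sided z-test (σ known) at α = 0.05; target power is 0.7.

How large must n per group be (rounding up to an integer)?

For power 0.7 need Φ(δ − z_{0.05}) = 0.7, so δ = z_{0.05} + z_{0.30} = 1.645 + 0.524 = 2.169.
δ = d·√(n/2) ⇒ n = 2(δ/d)² = 2 × (2.169 / 0.23)² = 177.91.
Round up to the next whole unit.

n = 178 per group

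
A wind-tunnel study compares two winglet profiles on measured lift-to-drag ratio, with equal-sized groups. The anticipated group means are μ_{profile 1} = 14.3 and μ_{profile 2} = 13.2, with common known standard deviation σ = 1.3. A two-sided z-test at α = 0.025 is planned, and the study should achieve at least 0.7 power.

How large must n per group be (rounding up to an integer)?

Standardized effect: d = |μ_{profile 1} − μ_{profile 2}| / σ = |14.3 − 13.2| / 1.3 = 0.8462
Set Φ(δ − 2.241) = 0.7; then δ − 2.241 = Φ⁻¹(0.7) = 0.524, giving δ = 2.766.
(For δ > 0 the lower-tail rejection region contributes negligibly to power, so the one-term inversion is standard.)
δ = d·√(n/2) ⇒ n = 2(δ/d)² = 2 × (2.766 / 0.8462)² = 21.37.
Rounding up, n = 22 per group.

n = 22 per group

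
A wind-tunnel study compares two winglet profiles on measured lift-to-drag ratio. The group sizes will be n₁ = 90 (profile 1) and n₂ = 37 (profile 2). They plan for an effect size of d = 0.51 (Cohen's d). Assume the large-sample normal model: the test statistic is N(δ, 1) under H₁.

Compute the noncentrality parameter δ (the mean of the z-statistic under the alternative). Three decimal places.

δ = d / √(1/n₁ + 1/n₂) = 0.51 / √(1/90 + 1/37) = 2.6115

δ ≈ 2.612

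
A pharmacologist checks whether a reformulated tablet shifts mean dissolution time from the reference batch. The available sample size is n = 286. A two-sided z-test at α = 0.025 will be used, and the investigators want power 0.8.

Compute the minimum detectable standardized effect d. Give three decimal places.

Need Φ(δ − 2.241) = 0.8, so δ = 2.241 + 0.842 = 3.083.
(The second rejection-region term Φ(−δ − z_{α/2}) is negligible and dropped.)
δ = d·√n ⇒ d = δ/√n = 3.083/√286 = 0.1823.

d ≈ 0.182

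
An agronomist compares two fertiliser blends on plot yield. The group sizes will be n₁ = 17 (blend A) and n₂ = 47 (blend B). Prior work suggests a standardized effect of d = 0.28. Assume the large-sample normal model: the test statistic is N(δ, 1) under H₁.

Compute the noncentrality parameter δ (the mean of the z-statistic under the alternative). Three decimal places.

δ ≈ 0.989

δ = d / √(1/n₁ + 1/n₂) = 0.28 / √(1/17 + 1/47) = 0.9893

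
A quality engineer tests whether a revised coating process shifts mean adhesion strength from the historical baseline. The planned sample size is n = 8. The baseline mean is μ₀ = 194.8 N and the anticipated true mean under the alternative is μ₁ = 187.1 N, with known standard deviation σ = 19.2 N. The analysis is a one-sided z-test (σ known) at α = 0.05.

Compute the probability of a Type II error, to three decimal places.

Standardized effect: d = |μ₁ − μ₀| / σ = |187.1 − 194.8| / 19.2 = 0.4010
Noncentrality parameter: δ = d·√n = 0.4010 × √8 = 1.1343
One-sided α = 0.05 → critical value z_{0.05} = 1.645.
Power = Φ(δ − 1.645) = Φ(-0.511) = 0.3048.
Type II error: β = 1 − power = 1 − 0.3048 = 0.6952.

β ≈ 0.695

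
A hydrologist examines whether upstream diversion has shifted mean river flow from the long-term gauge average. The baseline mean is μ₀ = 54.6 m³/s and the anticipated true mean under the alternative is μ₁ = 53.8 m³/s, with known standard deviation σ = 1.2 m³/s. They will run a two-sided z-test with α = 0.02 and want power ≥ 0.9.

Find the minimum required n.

Standardized effect: d = |μ₁ − μ₀| / σ = |53.8 − 54.6| / 1.2 = 0.6667
For power 0.9 need Φ(δ − z_{0.01}) = 0.9, so δ = z_{0.01} + z_{0.10} = 2.326 + 1.282 = 3.608.
(Ignoring the negligible lower-tail rejection probability gives the usual closed-form inversion.)
δ = d·√n ⇒ n = (δ/d)² = (3.608 / 0.6667)² = 29.29.
Round up to the next whole unit.

n = 30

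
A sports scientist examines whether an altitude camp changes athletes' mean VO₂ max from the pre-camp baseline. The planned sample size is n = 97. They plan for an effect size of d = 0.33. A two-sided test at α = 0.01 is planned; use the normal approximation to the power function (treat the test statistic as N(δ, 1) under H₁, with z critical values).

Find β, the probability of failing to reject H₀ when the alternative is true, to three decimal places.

β ≈ 0.250

Noncentrality parameter: δ = d·√n = 0.33 × √97 = 3.2501
Two-sided α = 0.01 → critical value z_{0.005} = 2.576.
Power = Φ(δ − 2.576) + Φ(−δ − 2.576) = Φ(0.674) + Φ(-5.826) = 0.7499 + 0.0000 = 0.7499.
Type II error: β = 1 − power = 1 − 0.7499 = 0.2501.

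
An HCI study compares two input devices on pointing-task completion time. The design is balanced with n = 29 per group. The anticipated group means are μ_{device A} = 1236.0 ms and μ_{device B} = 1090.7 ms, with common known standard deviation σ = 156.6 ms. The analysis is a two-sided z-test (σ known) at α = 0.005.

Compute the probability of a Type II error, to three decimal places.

Standardized effect: d = |μ_{device A} − μ_{device B}| / σ = |1236.0 − 1090.7| / 156.6 = 0.9278
Noncentrality parameter: δ = d·√(n/2) = 0.9278 × √(29/2) = 3.5331
Critical value for a two-sided test at α = 0.005: z_{α/2} = 2.807.
Power = Φ(δ − 2.807) + Φ(−δ − 2.807) = Φ(0.726) + Φ(-6.340) = 0.7661 + 0.0000 = 0.7661.
Type II error: β = 1 − power = 1 − 0.7661 = 0.2339.

β ≈ 0.234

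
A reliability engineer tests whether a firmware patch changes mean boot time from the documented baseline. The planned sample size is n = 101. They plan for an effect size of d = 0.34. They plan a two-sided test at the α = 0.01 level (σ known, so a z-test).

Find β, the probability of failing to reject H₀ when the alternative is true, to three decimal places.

β ≈ 0.200

Noncentrality parameter: λ = d·√n = 0.34 × √101 = 3.4170
Two-sided α = 0.01 → critical value z_{0.005} = 2.576.
Power = Φ(λ − 2.576) + Φ(−λ − 2.576) = Φ(0.841) + Φ(-5.993) = 0.7999 + 0.0000 = 0.7999.
Type II error: β = 1 − power = 1 − 0.7999 = 0.2001.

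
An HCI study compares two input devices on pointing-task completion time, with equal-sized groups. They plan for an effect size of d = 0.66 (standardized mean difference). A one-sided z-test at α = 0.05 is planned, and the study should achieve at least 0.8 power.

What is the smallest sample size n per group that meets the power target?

n = 29 per group

For power 0.8 need Φ(δ − z_{0.05}) = 0.8, so δ = z_{0.05} + z_{0.20} = 1.645 + 0.842 = 2.486.
δ = d·√(n/2) ⇒ n = 2(δ/d)² = 2 × (2.486 / 0.66)² = 28.39.
Round up to the next whole unit.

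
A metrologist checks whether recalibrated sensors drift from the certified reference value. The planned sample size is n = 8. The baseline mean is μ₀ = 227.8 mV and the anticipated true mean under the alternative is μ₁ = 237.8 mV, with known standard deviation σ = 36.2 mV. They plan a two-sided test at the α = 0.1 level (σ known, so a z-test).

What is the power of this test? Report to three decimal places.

Standardized effect: d = |μ₁ − μ₀| / σ = |237.8 − 227.8| / 36.2 = 0.2762
Noncentrality parameter: δ = d·√n = 0.2762 × √8 = 0.7813
Critical value for a two-sided test at α = 0.1: z_{α/2} = 1.645.
Power = Φ(δ − 1.645) + Φ(−δ − 1.645) = Φ(-0.864) + Φ(-2.426) = 0.1939 + 0.0076 = 0.2016.

Power ≈ 0.202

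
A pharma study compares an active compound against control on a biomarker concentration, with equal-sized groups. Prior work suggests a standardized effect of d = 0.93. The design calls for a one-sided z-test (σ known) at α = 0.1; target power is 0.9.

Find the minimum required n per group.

n = 16 per group

Set Φ(δ − 1.282) = 0.9; then δ − 1.282 = Φ⁻¹(0.9) = 1.282, giving δ = 2.563.
δ = d·√(n/2) ⇒ n = 2(δ/d)² = 2 × (2.563 / 0.93)² = 15.19.
Round up to the next whole unit.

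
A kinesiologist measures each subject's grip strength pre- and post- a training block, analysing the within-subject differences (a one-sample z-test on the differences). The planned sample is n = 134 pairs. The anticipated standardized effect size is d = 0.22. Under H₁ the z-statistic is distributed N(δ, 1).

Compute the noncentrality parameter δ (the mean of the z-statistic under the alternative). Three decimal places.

δ ≈ 2.547

The noncentrality parameter scales effect size by the design's sample-size factor: δ = d·√n = 0.22 × √134 = 2.5467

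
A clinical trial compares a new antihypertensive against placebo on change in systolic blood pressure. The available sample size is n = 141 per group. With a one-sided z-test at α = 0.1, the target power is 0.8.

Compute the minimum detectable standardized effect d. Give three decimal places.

d ≈ 0.253

Required noncentrality: δ = z_{0.1} + z_{0.20} = 1.282 + 0.842 = 2.123.
δ = d·√(n/2) ⇒ d = δ/√(n/2) = 2.123/√(141/2) = 0.2529.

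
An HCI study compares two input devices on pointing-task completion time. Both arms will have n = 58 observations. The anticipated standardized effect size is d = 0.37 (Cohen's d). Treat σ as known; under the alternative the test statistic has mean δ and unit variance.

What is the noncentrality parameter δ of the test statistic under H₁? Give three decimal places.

δ ≈ 1.993

The noncentrality parameter scales effect size by the design's sample-size factor: δ = d·√(n/2) = 0.37 × √(58/2) = 1.9925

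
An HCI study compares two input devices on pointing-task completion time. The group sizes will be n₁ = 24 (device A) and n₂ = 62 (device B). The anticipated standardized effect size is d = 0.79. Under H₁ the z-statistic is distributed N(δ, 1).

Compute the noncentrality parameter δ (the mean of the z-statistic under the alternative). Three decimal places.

δ ≈ 3.286

The noncentrality parameter scales effect size by the design's sample-size factor: δ = d / √(1/n₁ + 1/n₂) = 0.79 / √(1/24 + 1/62) = 3.2861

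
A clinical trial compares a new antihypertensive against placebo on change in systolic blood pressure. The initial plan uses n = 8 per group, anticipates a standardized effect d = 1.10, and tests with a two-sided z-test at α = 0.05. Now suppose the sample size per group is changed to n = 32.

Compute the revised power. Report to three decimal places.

With n = 32 per group: δ = d·√(n/2) = 1.10 × √(32/2) = 4.4000. Critical value z_{0.025} = 1.960.
Revised power = Φ(δ − 1.960) + Φ(−δ − 1.960) = Φ(2.440) + Φ(-6.360) = 0.9927 + 0.0000 = 0.9927.

Power ≈ 0.993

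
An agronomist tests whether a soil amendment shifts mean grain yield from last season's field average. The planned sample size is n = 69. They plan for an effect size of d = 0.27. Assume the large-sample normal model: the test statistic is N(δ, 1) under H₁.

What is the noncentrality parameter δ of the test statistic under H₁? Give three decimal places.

The noncentrality parameter scales effect size by the design's sample-size factor: δ = d·√n = 0.27 × √69 = 2.2428

δ ≈ 2.243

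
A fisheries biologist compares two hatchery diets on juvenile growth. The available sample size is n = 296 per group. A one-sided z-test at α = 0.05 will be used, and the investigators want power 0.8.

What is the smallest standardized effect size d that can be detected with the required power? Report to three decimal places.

Need Φ(δ − 1.645) = 0.8, so δ = 1.645 + 0.842 = 2.486.
δ = d·√(n/2) ⇒ d = δ/√(n/2) = 2.486/√(296/2) = 0.2044.

d ≈ 0.204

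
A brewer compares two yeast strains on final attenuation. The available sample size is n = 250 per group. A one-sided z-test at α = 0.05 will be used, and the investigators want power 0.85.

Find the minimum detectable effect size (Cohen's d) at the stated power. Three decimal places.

Need Φ(δ − 1.645) = 0.85, so δ = 1.645 + 1.036 = 2.681.
δ = d·√(n/2) ⇒ d = δ/√(n/2) = 2.681/√(250/2) = 0.2398.

d ≈ 0.240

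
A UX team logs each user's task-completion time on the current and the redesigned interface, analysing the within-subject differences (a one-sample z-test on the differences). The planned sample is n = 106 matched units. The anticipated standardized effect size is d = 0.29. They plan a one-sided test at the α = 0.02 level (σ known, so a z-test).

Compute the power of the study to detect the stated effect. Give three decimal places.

Power ≈ 0.824

Noncentrality parameter: δ = d·√n = 0.29 × √106 = 2.9857
Critical value for a one-sided test at α = 0.02: z_α = 2.054.
Power = Φ(δ − 2.054) = Φ(0.932) = 0.8243.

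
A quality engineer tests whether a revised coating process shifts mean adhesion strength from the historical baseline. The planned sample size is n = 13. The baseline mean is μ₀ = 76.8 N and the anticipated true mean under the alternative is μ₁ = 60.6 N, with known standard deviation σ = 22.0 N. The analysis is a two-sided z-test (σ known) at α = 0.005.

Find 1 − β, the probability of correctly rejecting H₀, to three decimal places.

Power ≈ 0.440

Standardized effect: d = |μ₁ − μ₀| / σ = |60.6 − 76.8| / 22.0 = 0.7364
Noncentrality parameter: δ = d·√n = 0.7364 × √13 = 2.6550
Two-sided α = 0.005 → critical value z_{0.0025} = 2.807.
Power = Φ(δ − 2.807) + Φ(−δ − 2.807) = Φ(-0.152) + Φ(-5.462) = 0.4396 + 0.0000 = 0.4396.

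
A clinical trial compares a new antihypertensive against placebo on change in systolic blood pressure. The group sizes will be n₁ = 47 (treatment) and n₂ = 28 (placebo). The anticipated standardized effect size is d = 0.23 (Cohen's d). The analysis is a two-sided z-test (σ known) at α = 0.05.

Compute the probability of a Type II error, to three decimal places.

β ≈ 0.839

Noncentrality parameter: λ = d / √(1/n₁ + 1/n₂) = 0.23 / √(1/47 + 1/28) = 0.9634
Two-sided α = 0.05 → critical value z_{0.025} = 1.960.
Power = Φ(λ − 1.960) + Φ(−λ − 1.960) = Φ(-0.997) + Φ(-2.923) = 0.1595 + 0.0017 = 0.1612.
Type II error: β = 1 − power = 1 − 0.1612 = 0.8388.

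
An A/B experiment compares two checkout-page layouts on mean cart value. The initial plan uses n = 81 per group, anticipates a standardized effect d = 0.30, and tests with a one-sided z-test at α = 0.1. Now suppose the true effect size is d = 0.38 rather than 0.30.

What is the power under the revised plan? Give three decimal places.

Power ≈ 0.872

With d = 0.38: δ = d·√(n/2) = 0.38 × √(81/2) = 2.4183. Critical value z_{0.1} = 1.282.
Revised power = P(Z > 1.282 − δ) = Φ(1.137) = 0.8722.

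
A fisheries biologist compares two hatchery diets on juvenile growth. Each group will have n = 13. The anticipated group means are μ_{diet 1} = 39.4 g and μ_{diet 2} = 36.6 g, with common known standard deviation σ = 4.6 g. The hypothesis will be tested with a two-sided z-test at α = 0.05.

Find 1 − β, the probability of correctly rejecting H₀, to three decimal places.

Power ≈ 0.342

Standardized effect: d = |μ_{diet 1} − μ_{diet 2}| / σ = |39.4 − 36.6| / 4.6 = 0.6087
Noncentrality parameter: δ = d·√(n/2) = 0.6087 × √(13/2) = 1.5519
Two-sided α = 0.05 → critical value z_{0.025} = 1.960.
Power = Φ(δ − 1.960) + Φ(−δ − 1.960) = Φ(-0.408) + Φ(-3.512) = 0.3416 + 0.0002 = 0.3418.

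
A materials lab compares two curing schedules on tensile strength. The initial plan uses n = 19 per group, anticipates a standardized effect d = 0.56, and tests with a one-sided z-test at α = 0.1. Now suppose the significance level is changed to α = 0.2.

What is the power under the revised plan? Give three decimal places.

Power ≈ 0.812

δ = d·√(n/2) = 0.56 × √(19/2) = 1.7260 (unchanged). New critical value: z_{0.2} = 0.842.
Revised power = P(Z > 0.842 − δ) = Φ(0.884) = 0.8118.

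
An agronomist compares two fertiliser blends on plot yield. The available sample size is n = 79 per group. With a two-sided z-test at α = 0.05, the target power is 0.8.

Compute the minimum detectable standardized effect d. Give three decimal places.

Required noncentrality: δ = z_{0.025} + z_{0.20} = 1.960 + 0.842 = 2.802.
(Lower-tail contribution to power is negligible for δ > 0.)
δ = d·√(n/2) ⇒ d = δ/√(n/2) = 2.802/√(79/2) = 0.4458.

d ≈ 0.446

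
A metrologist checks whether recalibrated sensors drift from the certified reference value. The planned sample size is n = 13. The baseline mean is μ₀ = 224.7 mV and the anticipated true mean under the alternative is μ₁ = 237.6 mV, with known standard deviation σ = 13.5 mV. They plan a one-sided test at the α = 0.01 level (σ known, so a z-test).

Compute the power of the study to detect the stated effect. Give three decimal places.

Power ≈ 0.868

Standardized effect: d = |μ₁ − μ₀| / σ = |237.6 − 224.7| / 13.5 = 0.9556
Noncentrality parameter: δ = d·√n = 0.9556 × √13 = 3.4453
One-sided α = 0.01 → critical value z_{0.01} = 2.326.
Power = P(Z > 2.326 − δ) = Φ(1.119) = 0.8684.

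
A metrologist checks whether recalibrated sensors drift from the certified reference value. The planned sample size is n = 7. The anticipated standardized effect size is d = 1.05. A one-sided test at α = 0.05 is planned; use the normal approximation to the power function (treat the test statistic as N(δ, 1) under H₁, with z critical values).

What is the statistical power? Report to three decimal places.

Power ≈ 0.871

Noncentrality parameter: δ = d·√n = 1.05 × √7 = 2.7780
One-sided α = 0.05 → critical value z_{0.05} = 1.645.
Power = Φ(δ − 1.645) = Φ(1.133) = 0.8714.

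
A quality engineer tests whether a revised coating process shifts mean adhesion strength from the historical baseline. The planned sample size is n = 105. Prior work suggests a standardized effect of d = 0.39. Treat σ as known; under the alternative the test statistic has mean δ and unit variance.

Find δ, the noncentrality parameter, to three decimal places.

δ = d·√n = 0.39 × √105 = 3.9963

δ ≈ 3.996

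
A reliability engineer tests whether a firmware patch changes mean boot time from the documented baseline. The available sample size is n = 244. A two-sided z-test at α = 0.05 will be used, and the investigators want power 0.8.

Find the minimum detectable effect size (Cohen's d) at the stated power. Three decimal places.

Required noncentrality: δ = z_{0.025} + z_{0.20} = 1.960 + 0.842 = 2.802.
(The second rejection-region term Φ(−δ − z_{α/2}) is negligible and dropped.)
δ = d·√n ⇒ d = δ/√n = 2.802/√244 = 0.1794.

d ≈ 0.179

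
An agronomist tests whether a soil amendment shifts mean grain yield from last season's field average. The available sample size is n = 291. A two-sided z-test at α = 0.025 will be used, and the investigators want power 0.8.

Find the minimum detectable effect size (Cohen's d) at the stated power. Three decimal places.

Required noncentrality: δ = z_{0.0125} + z_{0.20} = 2.241 + 0.842 = 3.083.
(The second rejection-region term Φ(−δ − z_{α/2}) is negligible and dropped.)
δ = d·√n ⇒ d = δ/√n = 3.083/√291 = 0.1807.

d ≈ 0.181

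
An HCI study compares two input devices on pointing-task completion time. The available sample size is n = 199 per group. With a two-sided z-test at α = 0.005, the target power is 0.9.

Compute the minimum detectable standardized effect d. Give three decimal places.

d ≈ 0.410

Need Φ(δ − 2.807) = 0.9, so δ = 2.807 + 1.282 = 4.089.
(The second rejection-region term Φ(−δ − z_{α/2}) is negligible and dropped.)
δ = d·√(n/2) ⇒ d = δ/√(n/2) = 4.089/√(199/2) = 0.4099.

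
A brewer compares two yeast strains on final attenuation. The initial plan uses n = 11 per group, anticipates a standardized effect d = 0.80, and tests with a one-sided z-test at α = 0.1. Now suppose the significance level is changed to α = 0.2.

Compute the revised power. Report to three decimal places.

δ = d·√(n/2) = 0.80 × √(11/2) = 1.8762 (unchanged). New critical value: z_{0.2} = 0.842.
Revised power = Φ(δ − 0.842) = Φ(1.035) = 0.8496.

Power ≈ 0.850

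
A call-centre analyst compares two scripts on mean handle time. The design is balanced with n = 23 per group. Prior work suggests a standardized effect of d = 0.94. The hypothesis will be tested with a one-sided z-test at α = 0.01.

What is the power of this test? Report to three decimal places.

Noncentrality parameter: δ = d·√(n/2) = 0.94 × √(23/2) = 3.1877
Critical value for a one-sided test at α = 0.01: z_α = 2.326.
Power = P(Z > 2.326 − δ) = Φ(0.861) = 0.8055.

Power ≈ 0.805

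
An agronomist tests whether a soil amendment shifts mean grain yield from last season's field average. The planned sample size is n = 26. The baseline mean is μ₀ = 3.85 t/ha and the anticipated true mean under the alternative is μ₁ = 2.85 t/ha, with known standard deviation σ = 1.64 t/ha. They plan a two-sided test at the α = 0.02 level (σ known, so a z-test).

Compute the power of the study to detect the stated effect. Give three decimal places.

Power ≈ 0.783

Standardized effect: d = |μ₁ − μ₀| / σ = |2.85 − 3.85| / 1.64 = 0.6098
Noncentrality parameter: λ = d·√n = 0.6098 × √26 = 3.1092
Critical value for a two-sided test at α = 0.02: z_{α/2} = 2.326.
Power = Φ(λ − 2.326) + Φ(−λ − 2.326) = Φ(0.783) + Φ(-5.436) = 0.7831 + 0.0000 = 0.7831.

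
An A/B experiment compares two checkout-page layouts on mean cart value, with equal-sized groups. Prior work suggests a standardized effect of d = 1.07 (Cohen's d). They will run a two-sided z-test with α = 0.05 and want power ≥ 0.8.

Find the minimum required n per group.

For power 0.8 need Φ(δ − z_{0.025}) = 0.8, so δ = z_{0.025} + z_{0.20} = 1.960 + 0.842 = 2.802.
(For δ > 0 the lower-tail rejection region contributes negligibly to power, so the one-term inversion is standard.)
δ = d·√(n/2) ⇒ n = 2(δ/d)² = 2 × (2.802 / 1.07)² = 13.71.
Round up to the next whole unit.

n = 14 per group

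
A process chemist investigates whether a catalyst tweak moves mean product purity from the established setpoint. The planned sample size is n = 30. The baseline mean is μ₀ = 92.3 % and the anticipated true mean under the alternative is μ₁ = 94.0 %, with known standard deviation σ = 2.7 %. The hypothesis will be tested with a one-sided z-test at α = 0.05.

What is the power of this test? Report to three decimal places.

Power ≈ 0.964

Standardized effect: d = |μ₁ − μ₀| / σ = |94.0 − 92.3| / 2.7 = 0.6296
Noncentrality parameter: δ = d·√n = 0.6296 × √30 = 3.4486
Critical value for a one-sided test at α = 0.05: z_α = 1.645.
Power = Φ(δ − 1.645) = Φ(1.804) = 0.9644.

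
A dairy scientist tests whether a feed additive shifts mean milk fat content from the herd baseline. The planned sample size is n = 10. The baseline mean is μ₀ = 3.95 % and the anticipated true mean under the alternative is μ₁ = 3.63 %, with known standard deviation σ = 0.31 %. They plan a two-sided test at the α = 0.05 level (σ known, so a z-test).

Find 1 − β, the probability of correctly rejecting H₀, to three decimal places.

Power ≈ 0.904

Standardized effect: d = |μ₁ − μ₀| / σ = |3.63 − 3.95| / 0.31 = 1.0323
Noncentrality parameter: δ = d·√n = 1.0323 × √10 = 3.2643
Critical value for a two-sided test at α = 0.05: z_{α/2} = 1.960.
Power = Φ(δ − 1.960) + Φ(−δ − 1.960) = Φ(1.304) + Φ(-5.224) = 0.9039 + 0.0000 = 0.9039.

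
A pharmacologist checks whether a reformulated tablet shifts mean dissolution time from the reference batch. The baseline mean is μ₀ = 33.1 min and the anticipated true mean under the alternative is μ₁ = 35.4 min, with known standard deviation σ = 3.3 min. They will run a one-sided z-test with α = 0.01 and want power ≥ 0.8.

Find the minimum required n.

Standardized effect: d = |μ₁ − μ₀| / σ = |35.4 − 33.1| / 3.3 = 0.6970
Set Φ(δ − 2.326) = 0.8; then δ − 2.326 = Φ⁻¹(0.8) = 0.842, giving δ = 3.168.
δ = d·√n ⇒ n = (δ/d)² = (3.168 / 0.6970)² = 20.66.
Rounding up, n = 21.

n = 21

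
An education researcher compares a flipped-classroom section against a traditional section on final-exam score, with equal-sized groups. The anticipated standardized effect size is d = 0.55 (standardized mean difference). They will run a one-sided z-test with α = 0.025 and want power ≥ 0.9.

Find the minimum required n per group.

For power 0.9 need Φ(δ − z_{0.025}) = 0.9, so δ = z_{0.025} + z_{0.10} = 1.960 + 1.282 = 3.242.
δ = d·√(n/2) ⇒ n = 2(δ/d)² = 2 × (3.242 / 0.55)² = 69.47.
Round up to the next whole unit.

n = 70 per group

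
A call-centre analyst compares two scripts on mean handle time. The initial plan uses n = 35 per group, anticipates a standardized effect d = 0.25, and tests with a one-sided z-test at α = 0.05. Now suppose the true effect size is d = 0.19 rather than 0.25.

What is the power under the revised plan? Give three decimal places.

With d = 0.19: δ = d·√(n/2) = 0.19 × √(35/2) = 0.7948. Critical value z_{0.05} = 1.645.
Revised power = P(Z > 1.645 − δ) = Φ(-0.850) = 0.1977.

Power ≈ 0.198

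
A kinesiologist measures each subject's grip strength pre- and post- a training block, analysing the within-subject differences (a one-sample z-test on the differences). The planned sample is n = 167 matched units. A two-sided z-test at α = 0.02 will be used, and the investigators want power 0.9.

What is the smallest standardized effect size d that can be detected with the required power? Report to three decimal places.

Required noncentrality: δ = z_{0.01} + z_{0.10} = 2.326 + 1.282 = 3.608.
(Lower-tail contribution to power is negligible for δ > 0.)
δ = d·√n ⇒ d = δ/√n = 3.608/√167 = 0.2792.

d ≈ 0.279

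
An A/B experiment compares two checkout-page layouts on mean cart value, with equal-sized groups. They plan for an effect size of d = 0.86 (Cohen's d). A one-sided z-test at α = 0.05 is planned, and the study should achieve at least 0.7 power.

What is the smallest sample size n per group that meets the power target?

For power 0.7 need Φ(δ − z_{0.05}) = 0.7, so δ = z_{0.05} + z_{0.30} = 1.645 + 0.524 = 2.169.
δ = d·√(n/2) ⇒ n = 2(δ/d)² = 2 × (2.169 / 0.86)² = 12.72.
Round up to the next whole unit.

n = 13 per group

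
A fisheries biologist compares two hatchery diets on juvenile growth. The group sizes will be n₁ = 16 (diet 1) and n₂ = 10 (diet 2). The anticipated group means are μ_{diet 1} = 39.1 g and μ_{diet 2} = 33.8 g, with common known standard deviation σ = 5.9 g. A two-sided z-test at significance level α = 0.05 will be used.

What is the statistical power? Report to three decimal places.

Power ≈ 0.606

Standardized effect: d = |μ_{diet 1} − μ_{diet 2}| / σ = |39.1 − 33.8| / 5.9 = 0.8983
Noncentrality parameter: δ = d / √(1/n₁ + 1/n₂) = 0.8983 / √(1/16 + 1/10) = 2.2284
Critical value for a two-sided test at α = 0.05: z_{α/2} = 1.960.
Power = Φ(δ − 1.960) + Φ(−δ − 1.960) = Φ(0.268) + Φ(-4.188) = 0.6058 + 0.0000 = 0.6058.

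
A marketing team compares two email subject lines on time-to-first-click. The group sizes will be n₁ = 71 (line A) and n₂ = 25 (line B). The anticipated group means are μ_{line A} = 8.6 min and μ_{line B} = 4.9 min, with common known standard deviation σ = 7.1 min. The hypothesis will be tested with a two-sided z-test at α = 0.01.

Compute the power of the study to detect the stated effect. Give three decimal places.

Power ≈ 0.369

Standardized effect: d = |μ_{line A} − μ_{line B}| / σ = |8.6 − 4.9| / 7.1 = 0.5211
Noncentrality parameter: δ = d / √(1/n₁ + 1/n₂) = 0.5211 / √(1/71 + 1/25) = 2.2408
Two-sided α = 0.01 → critical value z_{0.005} = 2.576.
Power = Φ(δ − 2.576) + Φ(−δ − 2.576) = Φ(-0.335) + Φ(-4.817) = 0.3688 + 0.0000 = 0.3688.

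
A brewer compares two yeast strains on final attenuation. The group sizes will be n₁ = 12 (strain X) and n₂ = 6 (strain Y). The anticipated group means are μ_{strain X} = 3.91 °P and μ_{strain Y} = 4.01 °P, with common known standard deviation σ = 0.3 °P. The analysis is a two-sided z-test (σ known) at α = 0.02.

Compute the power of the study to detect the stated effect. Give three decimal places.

Standardized effect: d = |μ_{strain X} − μ_{strain Y}| / σ = |3.91 − 4.01| / 0.3 = 0.3333
Noncentrality parameter: δ = d / √(1/n₁ + 1/n₂) = 0.3333 / √(1/12 + 1/6) = 0.6667
Critical value for a two-sided test at α = 0.02: z_{α/2} = 2.326.
Power = Φ(δ − 2.326) + Φ(−δ − 2.326) = Φ(-1.660) + Φ(-2.993) = 0.0485 + 0.0014 = 0.0499.

Power ≈ 0.050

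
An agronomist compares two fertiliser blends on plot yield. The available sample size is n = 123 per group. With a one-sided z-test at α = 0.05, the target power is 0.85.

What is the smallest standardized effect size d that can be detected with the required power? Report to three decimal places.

d ≈ 0.342

Need Φ(δ − 1.645) = 0.85, so δ = 1.645 + 1.036 = 2.681.
δ = d·√(n/2) ⇒ d = δ/√(n/2) = 2.681/√(123/2) = 0.3419.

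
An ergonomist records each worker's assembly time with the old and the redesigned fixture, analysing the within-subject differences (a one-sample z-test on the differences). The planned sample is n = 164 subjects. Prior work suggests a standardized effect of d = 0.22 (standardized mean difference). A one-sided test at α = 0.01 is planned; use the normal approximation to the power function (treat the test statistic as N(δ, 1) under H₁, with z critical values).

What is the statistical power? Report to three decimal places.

Noncentrality parameter: δ = d·√n = 0.22 × √164 = 2.8174
One-sided α = 0.01 → critical value z_{0.01} = 2.326.
Power = P(Z > 2.326 − δ) = Φ(0.491) = 0.6883.

Power ≈ 0.688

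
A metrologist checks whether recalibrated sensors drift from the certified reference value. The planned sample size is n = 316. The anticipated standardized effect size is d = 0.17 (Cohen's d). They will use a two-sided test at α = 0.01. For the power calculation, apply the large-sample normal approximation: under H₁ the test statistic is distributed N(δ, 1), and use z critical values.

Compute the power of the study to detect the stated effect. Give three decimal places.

Noncentrality parameter: λ = d·√n = 0.17 × √316 = 3.0220
Two-sided α = 0.01 → critical value z_{0.005} = 2.576.
Power = Φ(λ − 2.576) + Φ(−λ − 2.576) = Φ(0.446) + Φ(-5.598) = 0.6723 + 0.0000 = 0.6723.

Power ≈ 0.672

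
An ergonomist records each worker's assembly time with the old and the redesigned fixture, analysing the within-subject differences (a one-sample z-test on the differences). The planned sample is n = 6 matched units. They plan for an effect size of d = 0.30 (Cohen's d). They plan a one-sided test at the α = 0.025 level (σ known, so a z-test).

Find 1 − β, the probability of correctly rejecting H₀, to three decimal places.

Power ≈ 0.110

Noncentrality parameter: δ = d·√n = 0.30 × √6 = 0.7348
Critical value for a one-sided test at α = 0.025: z_α = 1.960.
Power = Φ(δ − 1.960) = Φ(-1.225) = 0.1103.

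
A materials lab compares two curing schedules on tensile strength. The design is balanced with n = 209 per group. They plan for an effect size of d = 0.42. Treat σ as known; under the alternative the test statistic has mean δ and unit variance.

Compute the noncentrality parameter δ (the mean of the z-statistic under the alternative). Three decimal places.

δ = d·√(n/2) = 0.42 × √(209/2) = 4.2935

δ ≈ 4.293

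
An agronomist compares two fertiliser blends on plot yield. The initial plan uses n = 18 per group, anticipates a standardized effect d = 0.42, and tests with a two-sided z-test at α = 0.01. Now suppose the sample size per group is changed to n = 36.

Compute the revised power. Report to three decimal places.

Power ≈ 0.214

With n = 36 per group: δ = d·√(n/2) = 0.42 × √(36/2) = 1.7819. Critical value z_{0.005} = 2.576.
Revised power = Φ(δ − 2.576) + Φ(−δ − 2.576) = Φ(-0.794) + Φ(-4.358) = 0.2136 + 0.0000 = 0.2136.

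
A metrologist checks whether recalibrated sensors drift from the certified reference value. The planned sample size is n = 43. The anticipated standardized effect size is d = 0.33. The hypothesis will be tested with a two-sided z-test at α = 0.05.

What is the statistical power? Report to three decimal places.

Power ≈ 0.581

Noncentrality parameter: δ = d·√n = 0.33 × √43 = 2.1640
Critical value for a two-sided test at α = 0.05: z_{α/2} = 1.960.
Power = Φ(δ − 1.960) + Φ(−δ − 1.960) = Φ(0.204) + Φ(-4.124) = 0.5808 + 0.0000 = 0.5808.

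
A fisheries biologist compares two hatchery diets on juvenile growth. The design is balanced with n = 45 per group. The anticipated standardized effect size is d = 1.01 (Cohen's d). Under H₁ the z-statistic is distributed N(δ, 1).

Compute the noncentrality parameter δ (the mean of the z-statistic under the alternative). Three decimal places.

δ ≈ 4.791

The noncentrality parameter scales effect size by the design's sample-size factor: δ = d·√(n/2) = 1.01 × √(45/2) = 4.7909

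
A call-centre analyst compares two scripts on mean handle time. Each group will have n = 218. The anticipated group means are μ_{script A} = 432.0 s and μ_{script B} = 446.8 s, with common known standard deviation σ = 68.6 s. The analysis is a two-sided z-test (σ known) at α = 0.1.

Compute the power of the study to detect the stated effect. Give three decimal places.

Standardized effect: d = |μ_{script A} − μ_{script B}| / σ = |432.0 − 446.8| / 68.6 = 0.2157
Noncentrality parameter: δ = d·√(n/2) = 0.2157 × √(218/2) = 2.2524
Two-sided α = 0.1 → critical value z_{0.05} = 1.645.
Power = Φ(δ − 1.645) + Φ(−δ − 1.645) = Φ(0.608) + Φ(-3.897) = 0.7283 + 0.0000 = 0.7283.

Power ≈ 0.728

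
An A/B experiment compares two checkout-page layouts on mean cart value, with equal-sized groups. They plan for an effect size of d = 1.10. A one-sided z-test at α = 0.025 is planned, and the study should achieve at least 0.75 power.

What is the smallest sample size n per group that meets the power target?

n = 12 per group

For power 0.75 need Φ(δ − z_{0.025}) = 0.75, so δ = z_{0.025} + z_{0.25} = 1.960 + 0.674 = 2.634.
δ = d·√(n/2) ⇒ n = 2(δ/d)² = 2 × (2.634 / 1.10)² = 11.47.
Round up to the next whole unit.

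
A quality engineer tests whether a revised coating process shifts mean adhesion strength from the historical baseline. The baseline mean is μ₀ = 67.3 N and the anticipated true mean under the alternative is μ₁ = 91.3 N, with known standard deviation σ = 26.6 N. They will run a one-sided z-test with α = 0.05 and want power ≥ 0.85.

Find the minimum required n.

Standardized effect: d = |μ₁ − μ₀| / σ = |91.3 − 67.3| / 26.6 = 0.9023
Set Φ(δ − 1.645) = 0.85; then δ − 1.645 = Φ⁻¹(0.85) = 1.036, giving δ = 2.681.
δ = d·√n ⇒ n = (δ/d)² = (2.681 / 0.9023)² = 8.83.
Round up to the next whole unit.

n = 9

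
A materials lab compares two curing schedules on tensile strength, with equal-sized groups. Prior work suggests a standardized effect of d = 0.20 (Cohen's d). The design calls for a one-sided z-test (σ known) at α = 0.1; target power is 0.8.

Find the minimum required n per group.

Set Φ(δ − 1.282) = 0.8; then δ − 1.282 = Φ⁻¹(0.8) = 0.842, giving δ = 2.123.
δ = d·√(n/2) ⇒ n = 2(δ/d)² = 2 × (2.123 / 0.20)² = 225.39.
Round up to the next whole unit.

n = 226 per group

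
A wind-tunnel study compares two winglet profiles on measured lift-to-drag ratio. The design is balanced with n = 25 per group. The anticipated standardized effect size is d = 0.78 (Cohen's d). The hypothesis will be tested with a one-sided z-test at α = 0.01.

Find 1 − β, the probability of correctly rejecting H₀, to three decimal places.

Power ≈ 0.667

Noncentrality parameter: δ = d·√(n/2) = 0.78 × √(25/2) = 2.7577
One-sided α = 0.01 → critical value z_{0.01} = 2.326.
Power = P(Z > 2.326 − δ) = Φ(0.431) = 0.6669.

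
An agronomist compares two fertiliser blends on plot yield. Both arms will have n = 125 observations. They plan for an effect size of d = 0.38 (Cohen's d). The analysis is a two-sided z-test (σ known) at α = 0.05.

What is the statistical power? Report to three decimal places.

Noncentrality parameter: λ = d·√(n/2) = 0.38 × √(125/2) = 3.0042
Critical value for a two-sided test at α = 0.05: z_{α/2} = 1.960.
Power = Φ(λ − 1.960) + Φ(−λ − 1.960) = Φ(1.044) + Φ(-4.964) = 0.8518 + 0.0000 = 0.8518.

Power ≈ 0.852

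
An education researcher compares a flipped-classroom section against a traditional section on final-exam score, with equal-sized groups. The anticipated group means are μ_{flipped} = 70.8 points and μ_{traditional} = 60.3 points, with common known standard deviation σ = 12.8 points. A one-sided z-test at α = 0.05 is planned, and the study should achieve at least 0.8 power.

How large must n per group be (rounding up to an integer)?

Standardized effect: d = |μ_{flipped} − μ_{traditional}| / σ = |70.8 − 60.3| / 12.8 = 0.8203
For power 0.8 need Φ(δ − z_{0.05}) = 0.8, so δ = z_{0.05} + z_{0.20} = 1.645 + 0.842 = 2.486.
δ = d·√(n/2) ⇒ n = 2(δ/d)² = 2 × (2.486 / 0.8203)² = 18.38.
Round up to the next whole unit.

n = 19 per group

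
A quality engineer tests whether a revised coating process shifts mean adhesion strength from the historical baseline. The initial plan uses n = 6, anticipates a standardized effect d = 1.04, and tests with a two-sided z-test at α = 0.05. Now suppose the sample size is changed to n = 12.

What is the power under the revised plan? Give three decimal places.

With n = 12: δ = d·√n = 1.04 × √12 = 3.6027. Critical value z_{0.025} = 1.960.
Revised power = Φ(δ − 1.960) + Φ(−δ − 1.960) = Φ(1.643) + Φ(-5.563) = 0.9498 + 0.0000 = 0.9498.

Power ≈ 0.950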